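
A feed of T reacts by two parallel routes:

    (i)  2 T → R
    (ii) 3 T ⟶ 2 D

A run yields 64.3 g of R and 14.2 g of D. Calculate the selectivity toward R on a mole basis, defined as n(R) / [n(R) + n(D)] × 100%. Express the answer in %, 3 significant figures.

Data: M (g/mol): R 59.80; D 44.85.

n(R) = 64.3 / 59.80 = 1.075 mol
n(D) = 14.2 / 44.85 = 0.3166 mol
selectivity = 1.075/(1.075+0.3166) × 100 = 77.25 %

77.3 %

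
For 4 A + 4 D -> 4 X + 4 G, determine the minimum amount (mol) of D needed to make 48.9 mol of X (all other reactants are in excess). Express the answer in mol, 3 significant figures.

n(X) = 48.90 mol
n(D) = (4/4) × 48.90 = 48.90 mol

48.9 mol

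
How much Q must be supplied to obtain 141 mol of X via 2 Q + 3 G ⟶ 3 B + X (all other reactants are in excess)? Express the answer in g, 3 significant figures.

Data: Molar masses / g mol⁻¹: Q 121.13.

34200 g

n(X) = 141.0 mol
n(Q) = (2/1) × 141.0 = 282.0 mol
mass = 282.0 × 121.13 = 34160 g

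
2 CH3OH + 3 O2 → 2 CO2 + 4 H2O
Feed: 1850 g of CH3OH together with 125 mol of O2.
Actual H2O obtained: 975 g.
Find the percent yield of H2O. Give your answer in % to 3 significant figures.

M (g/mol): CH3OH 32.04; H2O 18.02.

46.9 %

n(CH3OH) = 1850 / 32.04 = 57.74 mol
n(O2) = 125.0 mol
n/ν for CH3OH = 57.74/2 = 28.87
n/ν for O2 = 125.0/3 = 41.67
Smallest n/ν is CH3OH → limiting reagent.
theoretical n(H2O) = (4/2) × 57.74 = 115.5 mol → 2081 g
% yield = 975 / 2081 × 100 = 46.85 %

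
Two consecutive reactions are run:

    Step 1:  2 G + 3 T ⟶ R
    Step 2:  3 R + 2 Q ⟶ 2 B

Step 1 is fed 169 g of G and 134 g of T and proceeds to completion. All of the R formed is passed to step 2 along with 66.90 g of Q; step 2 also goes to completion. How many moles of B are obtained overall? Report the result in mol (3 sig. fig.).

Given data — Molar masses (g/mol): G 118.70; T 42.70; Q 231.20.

Step 1:
n(G) = 169.0 / 118.70 = 1.424 mol
n(T) = 134.0 / 42.70 = 3.138 mol
n/ν for G = 1.424/2 = 0.7120
n/ν for T = 3.138/3 = 1.046
Smallest n/ν is G → limiting reagent.
n(R) produced = (1/2) × 1.424 = 0.7120 mol
Step 2:
n(R) available = 0.7120 mol
n(Q) = 66.90 / 231.20 = 0.2894 mol
n/ν for R = 0.7120/3 = 0.2373
n/ν for Q = 0.2894/2 = 0.1447
Smallest n/ν is Q → limiting reagent.
n(B) = (2/2) × 0.2894 = 0.2894 mol

0.289 mol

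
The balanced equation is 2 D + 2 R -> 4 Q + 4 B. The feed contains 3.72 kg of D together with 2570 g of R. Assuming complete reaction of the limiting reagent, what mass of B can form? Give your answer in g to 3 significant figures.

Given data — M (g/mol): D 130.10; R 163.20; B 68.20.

n(D) = 3.720×1000 / 130.10 = 28.59 mol
n(R) = 2570 / 163.20 = 15.75 mol
n/ν for D = 28.59/2 = 14.30
n/ν for R = 15.75/2 = 7.875
Smallest n/ν is R → limiting reagent.
n(B) = (4/2) × 15.75 = 31.50 mol
mass = 31.50 × 68.20 = 2148 g

2150 g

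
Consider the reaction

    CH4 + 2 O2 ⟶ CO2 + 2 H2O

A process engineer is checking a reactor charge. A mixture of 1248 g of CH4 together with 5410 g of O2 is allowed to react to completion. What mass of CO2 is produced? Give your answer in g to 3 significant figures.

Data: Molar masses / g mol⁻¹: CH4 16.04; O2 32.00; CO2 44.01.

3420 g

n(CH4) = 1248 / 16.04 = 77.81 mol
n(O2) = 5410 / 32.00 = 169.1 mol
n/ν → CH4: 77.81, O2: 84.55; CH4 is limiting.
n(CO2) = (1/1) × 77.81 = 77.81 mol
mass = 77.81 × 44.01 = 3424 g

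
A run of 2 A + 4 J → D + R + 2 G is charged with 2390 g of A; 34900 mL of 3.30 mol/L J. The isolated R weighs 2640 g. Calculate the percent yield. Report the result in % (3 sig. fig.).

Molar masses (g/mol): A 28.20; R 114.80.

n(A) = 2390 / 28.20 = 84.75 mol
n(J) = 3.30 × 34900/1000 = 115.2 mol
n/ν for A = 84.75/2 = 42.38
n/ν for J = 115.2/4 = 28.80
Smallest n/ν is J → limiting reagent.
theoretical n(R) = (1/4) × 115.2 = 28.80 mol → 3306 g
% yield = 2640 / 3306 × 100 = 79.85 %

79.9 %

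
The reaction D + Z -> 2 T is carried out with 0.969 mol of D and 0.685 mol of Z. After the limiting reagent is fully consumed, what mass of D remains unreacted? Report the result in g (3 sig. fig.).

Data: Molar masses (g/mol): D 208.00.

n(D) = 0.9690 mol
n(Z) = 0.6850 mol
n/ν for D = 0.9690/1 = 0.9690
n/ν for Z = 0.6850/1 = 0.6850
Smallest n/ν is Z → limiting reagent.
D consumed = (1/1) × 0.6850 = 0.6850 mol
D remaining = 0.9690 − 0.6850 = 0.2840 mol
mass = 0.2840 × 208.00 = 59.07 g

59.1 g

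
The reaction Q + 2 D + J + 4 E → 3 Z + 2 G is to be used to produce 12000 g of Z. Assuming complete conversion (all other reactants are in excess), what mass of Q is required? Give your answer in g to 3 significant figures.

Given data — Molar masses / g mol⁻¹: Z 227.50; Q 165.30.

2910 g

n(Z) = 12000 / 227.50 = 52.75 mol
n(Q) = (1/3) × 52.75 = 17.58 mol
mass = 17.58 × 165.30 = 2906 g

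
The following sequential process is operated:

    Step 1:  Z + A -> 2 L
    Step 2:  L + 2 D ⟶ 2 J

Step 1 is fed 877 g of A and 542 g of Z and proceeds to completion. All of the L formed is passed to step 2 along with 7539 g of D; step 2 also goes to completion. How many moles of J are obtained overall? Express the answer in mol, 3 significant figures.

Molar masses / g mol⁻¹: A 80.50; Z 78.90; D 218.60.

27.5 mol

Step 1:
n(A) = 877.0 / 80.50 = 10.89 mol
n(Z) = 542.0 / 78.90 = 6.869 mol
n/ν → A: 10.89, Z: 6.869; Z is limiting.
n(L) produced = (2/1) × 6.869 = 13.74 mol
Step 2:
n(L) available = 13.74 mol
n(D) = 7539 / 218.60 = 34.49 mol
n/ν → L: 13.74, D: 17.25; L is limiting.
n(J) = (2/1) × 13.74 = 27.48 mol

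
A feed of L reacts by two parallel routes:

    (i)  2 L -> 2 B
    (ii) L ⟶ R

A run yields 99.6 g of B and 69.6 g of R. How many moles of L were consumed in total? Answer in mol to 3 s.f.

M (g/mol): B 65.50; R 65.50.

n(B) = 99.6 / 65.50 = 1.521 mol
n(R) = 69.6 / 65.50 = 1.063 mol
n(L) via (i) = (2/2)×1.521 = 1.521 mol
n(L) via (ii) = (1/1)×1.063 = 1.063 mol
total n(L) = 1.521 + 1.063 = 2.584 mol

2.58 mol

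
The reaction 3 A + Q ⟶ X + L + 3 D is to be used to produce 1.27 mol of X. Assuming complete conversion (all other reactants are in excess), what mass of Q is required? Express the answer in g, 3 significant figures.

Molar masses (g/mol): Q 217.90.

n(X) = 1.270 mol
n(Q) = (1/1) × 1.270 = 1.270 mol
mass = 1.270 × 217.90 = 276.7 g

277 g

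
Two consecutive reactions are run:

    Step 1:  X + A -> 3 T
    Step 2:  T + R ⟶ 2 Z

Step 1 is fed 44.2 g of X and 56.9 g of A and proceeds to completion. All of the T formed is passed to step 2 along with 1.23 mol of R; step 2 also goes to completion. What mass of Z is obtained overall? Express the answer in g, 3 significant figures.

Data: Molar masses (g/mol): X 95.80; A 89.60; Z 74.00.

182 g

Step 1:
n(X) = 44.20 / 95.80 = 0.4614 mol
n(A) = 56.90 / 89.60 = 0.6350 mol
n/ν for X = 0.4614/1 = 0.4614
n/ν for A = 0.6350/1 = 0.6350
Smallest n/ν is X → limiting reagent.
n(T) produced = (3/1) × 0.4614 = 1.384 mol
Step 2:
n(T) available = 1.384 mol
n(R) = 1.230 mol
n/ν for T = 1.384/1 = 1.384
n/ν for R = 1.230/1 = 1.230
Smallest n/ν is R → limiting reagent.
n(Z) = (2/1) × 1.230 = 2.460 mol
mass = 2.460 × 74.00 = 182.0 g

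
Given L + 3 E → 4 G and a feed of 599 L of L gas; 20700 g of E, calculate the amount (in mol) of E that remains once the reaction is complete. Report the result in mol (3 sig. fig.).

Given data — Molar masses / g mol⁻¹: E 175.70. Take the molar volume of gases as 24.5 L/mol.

44.5 mol

n(L) = 599.0 / 24.5 = 24.45 mol
n(E) = 20700 / 175.70 = 117.8 mol
n/ν for L = 24.45/1 = 24.45
n/ν for E = 117.8/3 = 39.27
Smallest n/ν is L → limiting reagent.
E consumed = (3/1) × 24.45 = 73.35 mol
E remaining = 117.8 − 73.35 = 44.45 mol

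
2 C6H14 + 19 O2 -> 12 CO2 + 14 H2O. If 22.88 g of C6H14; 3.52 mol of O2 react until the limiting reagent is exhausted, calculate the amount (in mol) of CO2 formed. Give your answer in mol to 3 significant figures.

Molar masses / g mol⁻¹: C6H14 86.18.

n(C6H14) = 22.88 / 86.18 = 0.2655 mol
n(O2) = 3.520 mol
n/ν for C6H14 = 0.2655/2 = 0.1328
n/ν for O2 = 3.520/19 = 0.1853
Smallest n/ν is C6H14 → limiting reagent.
n(CO2) = (12/2) × 0.2655 = 1.593 mol

1.59 mol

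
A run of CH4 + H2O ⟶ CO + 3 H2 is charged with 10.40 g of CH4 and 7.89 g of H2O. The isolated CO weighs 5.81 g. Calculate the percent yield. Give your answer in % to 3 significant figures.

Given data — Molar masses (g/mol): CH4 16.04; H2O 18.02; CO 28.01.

47.4 %

n(CH4) = 10.40 / 16.04 = 0.6484 mol
n(H2O) = 7.890 / 18.02 = 0.4378 mol
n/ν for CH4 = 0.6484/1 = 0.6484
n/ν for H2O = 0.4378/1 = 0.4378
Smallest n/ν is H2O → limiting reagent.
theoretical n(CO) = (1/1) × 0.4378 = 0.4378 mol → 12.26 g
% yield = 5.81 / 12.26 × 100 = 47.39 %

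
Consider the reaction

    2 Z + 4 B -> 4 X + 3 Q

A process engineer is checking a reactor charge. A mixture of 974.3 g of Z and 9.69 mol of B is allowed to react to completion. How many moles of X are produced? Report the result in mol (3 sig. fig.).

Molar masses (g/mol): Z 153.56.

9.69 mol

n(Z) = 974.3 / 153.56 = 6.345 mol
n(B) = 9.690 mol
n/ν → Z: 3.173, B: 2.423; B is limiting.
n(X) = (4/4) × 9.690 = 9.690 mol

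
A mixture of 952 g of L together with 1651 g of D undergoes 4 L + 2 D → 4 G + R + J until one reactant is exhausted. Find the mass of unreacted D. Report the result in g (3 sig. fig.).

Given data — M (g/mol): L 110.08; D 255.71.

545 g

n(L) = 952.0 / 110.08 = 8.648 mol
n(D) = 1651 / 255.71 = 6.457 mol
n/ν → L: 2.162, D: 3.229; L is limiting.
D consumed = (2/4) × 8.648 = 4.324 mol
D remaining = 6.457 − 4.324 = 2.133 mol
mass = 2.133 × 255.71 = 545.4 g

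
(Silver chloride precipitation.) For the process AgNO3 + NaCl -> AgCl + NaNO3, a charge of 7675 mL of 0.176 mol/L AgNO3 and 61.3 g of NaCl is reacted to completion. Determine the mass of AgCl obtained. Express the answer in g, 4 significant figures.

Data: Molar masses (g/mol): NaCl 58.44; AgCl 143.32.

150.3 g

n(AgNO3) = 0.176 × 7675/1000 = 1.351 mol
n(NaCl) = 61.30 / 58.44 = 1.049 mol
n/ν for AgNO3 = 1.351/1 = 1.351
n/ν for NaCl = 1.049/1 = 1.049
Smallest n/ν is NaCl → limiting reagent.
n(AgCl) = (1/1) × 1.049 = 1.049 mol
mass = 1.049 × 143.32 = 150.3 g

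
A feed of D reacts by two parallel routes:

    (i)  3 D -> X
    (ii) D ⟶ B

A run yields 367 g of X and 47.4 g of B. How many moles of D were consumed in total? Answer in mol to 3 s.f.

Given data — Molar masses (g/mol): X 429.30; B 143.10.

n(X) = 367 / 429.30 = 0.8549 mol
n(B) = 47.4 / 143.10 = 0.3312 mol
n(D) via (i) = (3/1)×0.8549 = 2.565 mol
n(D) via (ii) = (1/1)×0.3312 = 0.3312 mol
total n(D) = 2.565 + 0.3312 = 2.896 mol

2.90 mol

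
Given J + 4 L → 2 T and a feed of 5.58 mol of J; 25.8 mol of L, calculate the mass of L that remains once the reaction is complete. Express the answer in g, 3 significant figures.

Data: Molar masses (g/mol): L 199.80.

695 g

n(J) = 5.580 mol
n(L) = 25.80 mol
n/ν for J = 5.580/1 = 5.580
n/ν for L = 25.80/4 = 6.450
Smallest n/ν is J → limiting reagent.
L consumed = (4/1) × 5.580 = 22.32 mol
L remaining = 25.80 − 22.32 = 3.480 mol
mass = 3.480 × 199.80 = 695.3 g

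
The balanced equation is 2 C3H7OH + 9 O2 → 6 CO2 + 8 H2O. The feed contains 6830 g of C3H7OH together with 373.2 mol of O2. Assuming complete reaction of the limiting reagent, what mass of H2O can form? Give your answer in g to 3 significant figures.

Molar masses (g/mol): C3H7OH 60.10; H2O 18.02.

5980 g

n(C3H7OH) = 6830 / 60.10 = 113.6 mol
n(O2) = 373.2 mol
n/ν → C3H7OH: 56.80, O2: 41.47; O2 is limiting.
n(H2O) = (8/9) × 373.2 = 331.7 mol
mass = 331.7 × 18.02 = 5977 g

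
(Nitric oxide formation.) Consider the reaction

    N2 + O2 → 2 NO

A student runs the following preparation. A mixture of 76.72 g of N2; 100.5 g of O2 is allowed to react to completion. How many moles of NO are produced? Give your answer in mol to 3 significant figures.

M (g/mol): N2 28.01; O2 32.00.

n(N2) = 76.72 / 28.01 = 2.739 mol
n(O2) = 100.5 / 32.00 = 3.141 mol
n/ν for N2 = 2.739/1 = 2.739
n/ν for O2 = 3.141/1 = 3.141
Smallest n/ν is N2 → limiting reagent.
n(NO) = (2/1) × 2.739 = 5.478 mol

5.48 mol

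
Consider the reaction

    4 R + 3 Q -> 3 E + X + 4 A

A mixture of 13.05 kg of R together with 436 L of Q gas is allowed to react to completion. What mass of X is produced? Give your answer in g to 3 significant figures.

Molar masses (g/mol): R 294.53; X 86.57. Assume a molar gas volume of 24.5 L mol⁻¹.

n(R) = 13.05×1000 / 294.53 = 44.31 mol
n(Q) = 436.0 / 24.5 = 17.80 mol
n/ν → R: 11.08, Q: 5.933; Q is limiting.
n(X) = (1/3) × 17.80 = 5.933 mol
mass = 5.933 × 86.57 = 513.6 g

514 g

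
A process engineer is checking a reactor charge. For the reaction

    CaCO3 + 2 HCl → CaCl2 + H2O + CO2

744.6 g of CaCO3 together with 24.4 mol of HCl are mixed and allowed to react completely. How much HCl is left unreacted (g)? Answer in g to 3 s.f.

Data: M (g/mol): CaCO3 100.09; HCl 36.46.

n(CaCO3) = 744.6 / 100.09 = 7.439 mol
n(HCl) = 24.40 mol
n/ν for CaCO3 = 7.439/1 = 7.439
n/ν for HCl = 24.40/2 = 12.20
Smallest n/ν is CaCO3 → limiting reagent.
HCl consumed = (2/1) × 7.439 = 14.88 mol
HCl remaining = 24.40 − 14.88 = 9.520 mol
mass = 9.520 × 36.46 = 347.1 g

347 g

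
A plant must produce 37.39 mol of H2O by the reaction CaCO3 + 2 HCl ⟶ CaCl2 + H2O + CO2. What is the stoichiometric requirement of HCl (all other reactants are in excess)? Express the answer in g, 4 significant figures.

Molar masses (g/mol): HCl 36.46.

n(H2O) = 37.39 mol
n(HCl) = (2/1) × 37.39 = 74.78 mol
mass = 74.78 × 36.46 = 2726 g

2726 g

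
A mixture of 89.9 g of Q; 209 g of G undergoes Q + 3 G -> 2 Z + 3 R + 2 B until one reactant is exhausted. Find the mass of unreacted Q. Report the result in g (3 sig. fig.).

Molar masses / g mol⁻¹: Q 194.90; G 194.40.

n(Q) = 89.90 / 194.90 = 0.4613 mol
n(G) = 209.0 / 194.40 = 1.075 mol
n/ν for Q = 0.4613/1 = 0.4613
n/ν for G = 1.075/3 = 0.3583
Smallest n/ν is G → limiting reagent.
Q consumed = (1/3) × 1.075 = 0.3583 mol
Q remaining = 0.4613 − 0.3583 = 0.1030 mol
mass = 0.1030 × 194.90 = 20.07 g

20.1 g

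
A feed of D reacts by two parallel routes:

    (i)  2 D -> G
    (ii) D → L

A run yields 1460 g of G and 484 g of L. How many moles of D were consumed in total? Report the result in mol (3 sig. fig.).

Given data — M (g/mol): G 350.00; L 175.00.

11.1 mol

n(G) = 1460 / 350.00 = 4.171 mol
n(L) = 484 / 175.00 = 2.766 mol
n(D) via (i) = (2/1)×4.171 = 8.342 mol
n(D) via (ii) = (1/1)×2.766 = 2.766 mol
total n(D) = 8.342 + 2.766 = 11.11 mol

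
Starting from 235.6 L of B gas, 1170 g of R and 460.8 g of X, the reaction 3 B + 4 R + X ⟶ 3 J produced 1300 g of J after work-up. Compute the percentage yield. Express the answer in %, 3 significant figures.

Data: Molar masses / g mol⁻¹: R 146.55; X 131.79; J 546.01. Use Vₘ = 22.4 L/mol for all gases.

n(B) = 235.6 / 22.4 = 10.52 mol
n(R) = 1170 / 146.55 = 7.984 mol
n(X) = 460.8 / 131.79 = 3.496 mol
n/ν → B: 3.507, R: 1.996, X: 3.496; R is limiting.
theoretical n(J) = (3/4) × 7.984 = 5.988 mol → 3270 g
% yield = 1300 / 3270 × 100 = 39.76 %

39.8 %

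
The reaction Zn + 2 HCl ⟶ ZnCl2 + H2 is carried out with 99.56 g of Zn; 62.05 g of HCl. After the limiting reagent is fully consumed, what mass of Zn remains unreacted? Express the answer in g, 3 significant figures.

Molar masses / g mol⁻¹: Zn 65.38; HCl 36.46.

n(Zn) = 99.56 / 65.38 = 1.523 mol
n(HCl) = 62.05 / 36.46 = 1.702 mol
n/ν for Zn = 1.523/1 = 1.523
n/ν for HCl = 1.702/2 = 0.8510
Smallest n/ν is HCl → limiting reagent.
Zn consumed = (1/2) × 1.702 = 0.8510 mol
Zn remaining = 1.523 − 0.8510 = 0.6720 mol
mass = 0.6720 × 65.38 = 43.94 g

43.9 g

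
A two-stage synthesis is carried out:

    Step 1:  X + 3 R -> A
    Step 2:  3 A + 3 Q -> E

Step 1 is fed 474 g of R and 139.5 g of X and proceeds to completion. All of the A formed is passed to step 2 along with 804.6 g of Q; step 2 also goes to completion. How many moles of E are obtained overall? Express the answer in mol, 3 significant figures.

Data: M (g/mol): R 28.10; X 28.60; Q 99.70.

Step 1:
n(R) = 474.0 / 28.10 = 16.87 mol
n(X) = 139.5 / 28.60 = 4.878 mol
n/ν for R = 16.87/3 = 5.623
n/ν for X = 4.878/1 = 4.878
Smallest n/ν is X → limiting reagent.
n(A) produced = (1/1) × 4.878 = 4.878 mol
Step 2:
n(A) available = 4.878 mol
n(Q) = 804.6 / 99.70 = 8.070 mol
n/ν for A = 4.878/3 = 1.626
n/ν for Q = 8.070/3 = 2.690
Smallest n/ν is A → limiting reagent.
n(E) = (1/3) × 4.878 = 1.626 mol

1.63 mol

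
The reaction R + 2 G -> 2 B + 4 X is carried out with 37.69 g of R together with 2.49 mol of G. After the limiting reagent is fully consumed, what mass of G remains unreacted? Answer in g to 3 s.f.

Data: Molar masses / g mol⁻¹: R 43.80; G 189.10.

n(R) = 37.69 / 43.80 = 0.8605 mol
n(G) = 2.490 mol
n/ν for R = 0.8605/1 = 0.8605
n/ν for G = 2.490/2 = 1.245
Smallest n/ν is R → limiting reagent.
G consumed = (2/1) × 0.8605 = 1.721 mol
G remaining = 2.490 − 1.721 = 0.7690 mol
mass = 0.7690 × 189.10 = 145.4 g

145 g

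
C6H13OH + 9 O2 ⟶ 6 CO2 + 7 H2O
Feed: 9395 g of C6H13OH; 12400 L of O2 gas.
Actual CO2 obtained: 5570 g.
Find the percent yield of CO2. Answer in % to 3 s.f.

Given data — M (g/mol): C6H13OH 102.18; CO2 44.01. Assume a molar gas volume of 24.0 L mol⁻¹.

n(C6H13OH) = 9395 / 102.18 = 91.95 mol
n(O2) = 12400 / 24.0 = 516.7 mol
n/ν → C6H13OH: 91.95, O2: 57.41; O2 is limiting.
theoretical n(CO2) = (6/9) × 516.7 = 344.5 mol → 15160 g
% yield = 5570 / 15160 × 100 = 36.74 %

36.7 %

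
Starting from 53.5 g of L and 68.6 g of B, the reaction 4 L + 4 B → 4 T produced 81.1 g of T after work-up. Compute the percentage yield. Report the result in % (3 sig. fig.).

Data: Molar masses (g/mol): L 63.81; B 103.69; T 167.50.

n(L) = 53.50 / 63.81 = 0.8384 mol
n(B) = 68.60 / 103.69 = 0.6616 mol
n/ν → L: 0.2096, B: 0.1654; B is limiting.
theoretical n(T) = (4/4) × 0.6616 = 0.6616 mol → 110.8 g
% yield = 81.1 / 110.8 × 100 = 73.19 %

73.2 %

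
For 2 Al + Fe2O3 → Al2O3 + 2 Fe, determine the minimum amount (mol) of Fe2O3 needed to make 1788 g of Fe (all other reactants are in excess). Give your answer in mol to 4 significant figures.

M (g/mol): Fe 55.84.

16.01 mol

n(Fe) = 1788 / 55.84 = 32.02 mol
n(Fe2O3) = (1/2) × 32.02 = 16.01 mol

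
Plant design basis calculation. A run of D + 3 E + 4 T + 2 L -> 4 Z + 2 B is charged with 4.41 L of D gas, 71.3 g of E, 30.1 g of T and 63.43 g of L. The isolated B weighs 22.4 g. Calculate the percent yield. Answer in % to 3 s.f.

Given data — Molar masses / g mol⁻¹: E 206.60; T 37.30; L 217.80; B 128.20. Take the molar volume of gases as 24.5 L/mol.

n(D) = 4.410 / 24.5 = 0.1800 mol
n(E) = 71.30 / 206.60 = 0.3451 mol
n(T) = 30.10 / 37.30 = 0.8070 mol
n(L) = 63.43 / 217.80 = 0.2912 mol
n/ν → D: 0.1800, E: 0.1150, T: 0.2018, L: 0.1456; E is limiting.
theoretical n(B) = (2/3) × 0.3451 = 0.2301 mol → 29.50 g
% yield = 22.4 / 29.50 × 100 = 75.93 %

75.9 %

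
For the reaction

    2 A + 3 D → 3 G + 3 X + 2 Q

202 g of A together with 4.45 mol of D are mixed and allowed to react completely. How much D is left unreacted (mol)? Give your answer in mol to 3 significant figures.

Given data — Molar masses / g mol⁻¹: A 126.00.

n(A) = 202.0 / 126.00 = 1.603 mol
n(D) = 4.450 mol
n/ν for A = 1.603/2 = 0.8015
n/ν for D = 4.450/3 = 1.483
Smallest n/ν is A → limiting reagent.
D consumed = (3/2) × 1.603 = 2.405 mol
D remaining = 4.450 − 2.405 = 2.045 mol

2.05 mol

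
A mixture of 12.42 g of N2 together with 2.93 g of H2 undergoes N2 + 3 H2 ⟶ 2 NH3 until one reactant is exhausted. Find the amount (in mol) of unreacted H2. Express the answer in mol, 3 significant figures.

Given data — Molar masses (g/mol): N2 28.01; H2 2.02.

n(N2) = 12.42 / 28.01 = 0.4434 mol
n(H2) = 2.930 / 2.02 = 1.450 mol
n/ν for N2 = 0.4434/1 = 0.4434
n/ν for H2 = 1.450/3 = 0.4833
Smallest n/ν is N2 → limiting reagent.
H2 consumed = (3/1) × 0.4434 = 1.330 mol
H2 remaining = 1.450 − 1.330 = 0.1200 mol

0.120 mol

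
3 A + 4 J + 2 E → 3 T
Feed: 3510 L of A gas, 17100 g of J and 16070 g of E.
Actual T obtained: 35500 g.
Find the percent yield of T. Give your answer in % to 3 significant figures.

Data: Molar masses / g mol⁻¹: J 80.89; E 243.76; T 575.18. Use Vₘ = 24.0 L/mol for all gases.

62.4 %

n(A) = 3510 / 24.0 = 146.3 mol
n(J) = 17100 / 80.89 = 211.4 mol
n(E) = 16070 / 243.76 = 65.93 mol
n/ν for A = 146.3/3 = 48.77
n/ν for J = 211.4/4 = 52.85
n/ν for E = 65.93/2 = 32.97
Smallest n/ν is E → limiting reagent.
theoretical n(T) = (3/2) × 65.93 = 98.90 mol → 56890 g
% yield = 35500 / 56890 × 100 = 62.40 %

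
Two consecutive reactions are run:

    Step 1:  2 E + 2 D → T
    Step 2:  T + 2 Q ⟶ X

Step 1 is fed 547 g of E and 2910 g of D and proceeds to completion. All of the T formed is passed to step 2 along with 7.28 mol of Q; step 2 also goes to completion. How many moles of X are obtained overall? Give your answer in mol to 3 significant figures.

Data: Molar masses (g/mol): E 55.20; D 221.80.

Step 1:
n(E) = 547.0 / 55.20 = 9.909 mol
n(D) = 2910 / 221.80 = 13.12 mol
n/ν → E: 4.955, D: 6.560; E is limiting.
n(T) produced = (1/2) × 9.909 = 4.955 mol
Step 2:
n(T) available = 4.955 mol
n(Q) = 7.280 mol
n/ν → T: 4.955, Q: 3.640; Q is limiting.
n(X) = (1/2) × 7.280 = 3.640 mol

3.64 mol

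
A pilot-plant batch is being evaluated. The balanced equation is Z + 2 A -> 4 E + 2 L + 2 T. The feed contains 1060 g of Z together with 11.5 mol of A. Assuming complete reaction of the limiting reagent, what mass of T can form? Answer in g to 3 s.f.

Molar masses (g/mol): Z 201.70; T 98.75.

n(Z) = 1060 / 201.70 = 5.255 mol
n(A) = 11.50 mol
n/ν → Z: 5.255, A: 5.750; Z is limiting.
n(T) = (2/1) × 5.255 = 10.51 mol
mass = 10.51 × 98.75 = 1038 g

1040 g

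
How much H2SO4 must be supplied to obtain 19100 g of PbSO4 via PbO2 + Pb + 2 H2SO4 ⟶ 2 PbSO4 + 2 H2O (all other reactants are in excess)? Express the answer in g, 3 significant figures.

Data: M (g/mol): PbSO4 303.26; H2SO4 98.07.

6180 g

n(PbSO4) = 19100 / 303.26 = 62.98 mol
n(H2SO4) = (2/2) × 62.98 = 62.98 mol
mass = 62.98 × 98.07 = 6176 g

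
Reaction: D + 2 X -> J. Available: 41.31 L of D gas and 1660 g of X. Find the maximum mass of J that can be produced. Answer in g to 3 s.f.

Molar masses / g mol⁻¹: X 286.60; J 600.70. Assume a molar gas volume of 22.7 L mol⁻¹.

1090 g

n(D) = 41.31 / 22.7 = 1.820 mol
n(X) = 1660 / 286.60 = 5.792 mol
n/ν for D = 1.820/1 = 1.820
n/ν for X = 5.792/2 = 2.896
Smallest n/ν is D → limiting reagent.
n(J) = (1/1) × 1.820 = 1.820 mol
mass = 1.820 × 600.70 = 1093 g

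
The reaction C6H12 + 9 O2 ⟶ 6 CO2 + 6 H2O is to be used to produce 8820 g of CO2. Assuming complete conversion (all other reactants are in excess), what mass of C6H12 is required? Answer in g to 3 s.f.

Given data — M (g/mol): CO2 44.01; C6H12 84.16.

n(CO2) = 8820 / 44.01 = 200.4 mol
n(C6H12) = (1/6) × 200.4 = 33.40 mol
mass = 33.40 × 84.16 = 2811 g

2810 g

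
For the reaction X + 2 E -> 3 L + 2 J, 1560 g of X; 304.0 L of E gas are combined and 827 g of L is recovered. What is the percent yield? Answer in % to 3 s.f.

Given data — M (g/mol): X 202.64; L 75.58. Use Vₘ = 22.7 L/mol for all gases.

54.5 %

n(X) = 1560 / 202.64 = 7.698 mol
n(E) = 304.0 / 22.7 = 13.39 mol
n/ν for X = 7.698/1 = 7.698
n/ν for E = 13.39/2 = 6.695
Smallest n/ν is E → limiting reagent.
theoretical n(L) = (3/2) × 13.39 = 20.09 mol → 1518 g
% yield = 827 / 1518 × 100 = 54.48 %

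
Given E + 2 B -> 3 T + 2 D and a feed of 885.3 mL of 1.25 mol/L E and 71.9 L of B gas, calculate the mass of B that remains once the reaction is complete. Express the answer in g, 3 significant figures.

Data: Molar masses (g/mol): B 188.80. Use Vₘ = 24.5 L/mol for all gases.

136 g

n(E) = 1.25 × 885.3/1000 = 1.107 mol
n(B) = 71.90 / 24.5 = 2.935 mol
n/ν for E = 1.107/1 = 1.107
n/ν for B = 2.935/2 = 1.468
Smallest n/ν is E → limiting reagent.
B consumed = (2/1) × 1.107 = 2.214 mol
B remaining = 2.935 − 2.214 = 0.7210 mol
mass = 0.7210 × 188.80 = 136.1 g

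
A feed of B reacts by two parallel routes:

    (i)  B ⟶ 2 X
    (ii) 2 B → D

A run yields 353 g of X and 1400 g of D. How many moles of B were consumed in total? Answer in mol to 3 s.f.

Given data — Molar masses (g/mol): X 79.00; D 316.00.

11.1 mol

n(X) = 353 / 79.00 = 4.468 mol
n(D) = 1400 / 316.00 = 4.430 mol
n(B) via (i) = (1/2)×4.468 = 2.234 mol
n(B) via (ii) = (2/1)×4.430 = 8.860 mol
total n(B) = 2.234 + 8.860 = 11.09 mol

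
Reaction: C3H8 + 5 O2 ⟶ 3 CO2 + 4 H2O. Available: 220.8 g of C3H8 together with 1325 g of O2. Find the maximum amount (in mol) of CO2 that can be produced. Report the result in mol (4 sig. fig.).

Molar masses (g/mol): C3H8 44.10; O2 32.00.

15.02 mol

n(C3H8) = 220.8 / 44.10 = 5.007 mol
n(O2) = 1325 / 32.00 = 41.41 mol
n/ν for C3H8 = 5.007/1 = 5.007
n/ν for O2 = 41.41/5 = 8.282
Smallest n/ν is C3H8 → limiting reagent.
n(CO2) = (3/1) × 5.007 = 15.02 mol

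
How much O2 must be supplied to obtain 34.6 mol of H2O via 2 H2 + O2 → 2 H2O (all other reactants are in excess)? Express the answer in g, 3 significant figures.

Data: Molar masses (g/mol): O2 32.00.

n(H2O) = 34.60 mol
n(O2) = (1/2) × 34.60 = 17.30 mol
mass = 17.30 × 32.00 = 553.6 g

554 g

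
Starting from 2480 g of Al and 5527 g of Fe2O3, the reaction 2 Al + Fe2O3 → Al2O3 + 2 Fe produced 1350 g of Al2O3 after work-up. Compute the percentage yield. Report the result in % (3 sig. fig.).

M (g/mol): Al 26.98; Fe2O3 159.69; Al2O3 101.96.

n(Al) = 2480 / 26.98 = 91.92 mol
n(Fe2O3) = 5527 / 159.69 = 34.61 mol
n/ν → Al: 45.96, Fe2O3: 34.61; Fe2O3 is limiting.
theoretical n(Al2O3) = (1/1) × 34.61 = 34.61 mol → 3529 g
% yield = 1350 / 3529 × 100 = 38.25 %

38.3 %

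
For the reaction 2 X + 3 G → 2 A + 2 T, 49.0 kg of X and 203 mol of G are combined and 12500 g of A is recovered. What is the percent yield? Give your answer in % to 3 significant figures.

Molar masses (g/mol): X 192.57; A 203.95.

n(X) = 49.00×1000 / 192.57 = 254.5 mol
n(G) = 203.0 mol
n/ν for X = 254.5/2 = 127.3
n/ν for G = 203.0/3 = 67.67
Smallest n/ν is G → limiting reagent.
theoretical n(A) = (2/3) × 203.0 = 135.3 mol → 27590 g
% yield = 12500 / 27590 × 100 = 45.31 %

45.3 %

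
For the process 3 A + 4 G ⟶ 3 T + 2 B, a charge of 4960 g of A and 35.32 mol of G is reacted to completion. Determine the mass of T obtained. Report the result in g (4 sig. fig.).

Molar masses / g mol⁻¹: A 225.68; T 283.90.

6240 g

n(A) = 4960 / 225.68 = 21.98 mol
n(G) = 35.32 mol
n/ν → A: 7.327, G: 8.830; A is limiting.
n(T) = (3/3) × 21.98 = 21.98 mol
mass = 21.98 × 283.90 = 6240 g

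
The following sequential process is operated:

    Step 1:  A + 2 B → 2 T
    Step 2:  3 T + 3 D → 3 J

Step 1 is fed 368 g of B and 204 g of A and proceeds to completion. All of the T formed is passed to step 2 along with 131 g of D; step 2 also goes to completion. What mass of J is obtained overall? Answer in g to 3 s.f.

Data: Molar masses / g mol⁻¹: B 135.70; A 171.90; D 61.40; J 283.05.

Step 1:
n(B) = 368.0 / 135.70 = 2.712 mol
n(A) = 204.0 / 171.90 = 1.187 mol
n/ν → B: 1.356, A: 1.187; A is limiting.
n(T) produced = (2/1) × 1.187 = 2.374 mol
Step 2:
n(T) available = 2.374 mol
n(D) = 131.0 / 61.40 = 2.134 mol
n/ν → T: 0.7913, D: 0.7113; D is limiting.
n(J) = (3/3) × 2.134 = 2.134 mol
mass = 2.134 × 283.05 = 604.0 g

604 g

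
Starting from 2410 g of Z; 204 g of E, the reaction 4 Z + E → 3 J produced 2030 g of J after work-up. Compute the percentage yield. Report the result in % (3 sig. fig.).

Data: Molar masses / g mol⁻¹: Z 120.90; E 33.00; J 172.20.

n(Z) = 2410 / 120.90 = 19.93 mol
n(E) = 204.0 / 33.00 = 6.182 mol
n/ν → Z: 4.983, E: 6.182; Z is limiting.
theoretical n(J) = (3/4) × 19.93 = 14.95 mol → 2574 g
% yield = 2030 / 2574 × 100 = 78.87 %

78.9 %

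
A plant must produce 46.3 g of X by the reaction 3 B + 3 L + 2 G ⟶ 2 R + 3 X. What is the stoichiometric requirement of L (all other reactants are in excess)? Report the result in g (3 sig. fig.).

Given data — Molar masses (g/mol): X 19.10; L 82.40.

n(X) = 46.3 / 19.10 = 2.424 mol
n(L) = (3/3) × 2.424 = 2.424 mol
mass = 2.424 × 82.40 = 199.7 g

200 g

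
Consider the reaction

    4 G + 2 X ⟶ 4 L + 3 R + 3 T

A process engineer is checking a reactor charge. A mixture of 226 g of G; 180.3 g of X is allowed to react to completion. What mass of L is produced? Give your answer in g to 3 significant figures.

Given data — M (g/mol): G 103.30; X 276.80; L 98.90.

n(G) = 226.0 / 103.30 = 2.188 mol
n(X) = 180.3 / 276.80 = 0.6514 mol
n/ν for G = 2.188/4 = 0.5470
n/ν for X = 0.6514/2 = 0.3257
Smallest n/ν is X → limiting reagent.
n(L) = (4/2) × 0.6514 = 1.303 mol
mass = 1.303 × 98.90 = 128.9 g

129 g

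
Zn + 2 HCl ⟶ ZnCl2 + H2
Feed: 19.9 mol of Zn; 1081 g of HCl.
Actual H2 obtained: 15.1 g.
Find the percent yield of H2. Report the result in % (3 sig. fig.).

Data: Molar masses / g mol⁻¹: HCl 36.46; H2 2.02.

n(Zn) = 19.90 mol
n(HCl) = 1081 / 36.46 = 29.65 mol
n/ν → Zn: 19.90, HCl: 14.83; HCl is limiting.
theoretical n(H2) = (1/2) × 29.65 = 14.83 mol → 29.96 g
% yield = 15.1 / 29.96 × 100 = 50.40 %

50.4 %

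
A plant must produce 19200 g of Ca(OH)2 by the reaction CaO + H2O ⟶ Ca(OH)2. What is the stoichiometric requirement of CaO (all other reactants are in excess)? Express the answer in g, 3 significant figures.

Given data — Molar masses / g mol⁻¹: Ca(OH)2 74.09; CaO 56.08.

14500 g

n(Ca(OH)2) = 19200 / 74.09 = 259.1 mol
n(CaO) = (1/1) × 259.1 = 259.1 mol
mass = 259.1 × 56.08 = 14530 g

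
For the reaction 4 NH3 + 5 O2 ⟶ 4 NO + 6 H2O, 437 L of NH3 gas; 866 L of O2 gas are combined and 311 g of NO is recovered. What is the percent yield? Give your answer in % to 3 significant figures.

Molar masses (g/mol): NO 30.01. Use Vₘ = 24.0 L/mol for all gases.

n(NH3) = 437.0 / 24.0 = 18.21 mol
n(O2) = 866.0 / 24.0 = 36.08 mol
n/ν → NH3: 4.553, O2: 7.216; NH3 is limiting.
theoretical n(NO) = (4/4) × 18.21 = 18.21 mol → 546.5 g
% yield = 311 / 546.5 × 100 = 56.91 %

56.9 %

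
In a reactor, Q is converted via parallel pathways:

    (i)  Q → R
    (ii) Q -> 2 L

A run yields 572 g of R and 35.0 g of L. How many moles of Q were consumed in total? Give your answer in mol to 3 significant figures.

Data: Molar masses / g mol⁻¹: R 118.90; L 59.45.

5.11 mol

n(R) = 572 / 118.90 = 4.811 mol
n(L) = 35.0 / 59.45 = 0.5887 mol
n(Q) via (i) = (1/1)×4.811 = 4.811 mol
n(Q) via (ii) = (1/2)×0.5887 = 0.2944 mol
total n(Q) = 4.811 + 0.2944 = 5.105 mol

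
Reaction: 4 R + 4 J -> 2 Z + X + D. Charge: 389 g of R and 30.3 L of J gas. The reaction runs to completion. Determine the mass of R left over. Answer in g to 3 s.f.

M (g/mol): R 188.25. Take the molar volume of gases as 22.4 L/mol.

n(R) = 389.0 / 188.25 = 2.066 mol
n(J) = 30.30 / 22.4 = 1.353 mol
n/ν → R: 0.5165, J: 0.3383; J is limiting.
R consumed = (4/4) × 1.353 = 1.353 mol
R remaining = 2.066 − 1.353 = 0.7130 mol
mass = 0.7130 × 188.25 = 134.2 g

134 g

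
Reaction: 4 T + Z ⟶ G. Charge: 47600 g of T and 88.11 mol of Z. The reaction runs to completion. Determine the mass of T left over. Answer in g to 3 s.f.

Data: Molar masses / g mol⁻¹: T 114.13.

n(T) = 47600 / 114.13 = 417.1 mol
n(Z) = 88.11 mol
n/ν for T = 417.1/4 = 104.3
n/ν for Z = 88.11/1 = 88.11
Smallest n/ν is Z → limiting reagent.
T consumed = (4/1) × 88.11 = 352.4 mol
T remaining = 417.1 − 352.4 = 64.70 mol
mass = 64.70 × 114.13 = 7384 g

7380 g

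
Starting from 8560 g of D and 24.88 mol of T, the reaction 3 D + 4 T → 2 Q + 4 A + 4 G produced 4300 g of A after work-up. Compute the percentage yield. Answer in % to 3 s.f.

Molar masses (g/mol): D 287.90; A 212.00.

81.5 %

n(D) = 8560 / 287.90 = 29.73 mol
n(T) = 24.88 mol
n/ν for D = 29.73/3 = 9.910
n/ν for T = 24.88/4 = 6.220
Smallest n/ν is T → limiting reagent.
theoretical n(A) = (4/4) × 24.88 = 24.88 mol → 5275 g
% yield = 4300 / 5275 × 100 = 81.52 %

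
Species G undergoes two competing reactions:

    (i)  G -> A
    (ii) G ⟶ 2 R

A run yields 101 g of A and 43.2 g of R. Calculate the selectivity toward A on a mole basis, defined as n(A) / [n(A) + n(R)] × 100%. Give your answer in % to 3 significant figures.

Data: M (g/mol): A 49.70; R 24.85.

53.9 %

n(A) = 101 / 49.70 = 2.032 mol
n(R) = 43.2 / 24.85 = 1.738 mol
selectivity = 2.032/(2.032+1.738) × 100 = 53.90 %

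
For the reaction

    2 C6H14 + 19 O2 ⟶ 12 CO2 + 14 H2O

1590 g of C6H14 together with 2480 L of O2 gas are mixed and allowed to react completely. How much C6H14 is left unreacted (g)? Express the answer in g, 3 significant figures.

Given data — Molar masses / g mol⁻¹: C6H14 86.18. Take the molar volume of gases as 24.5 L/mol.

n(C6H14) = 1590 / 86.18 = 18.45 mol
n(O2) = 2480 / 24.5 = 101.2 mol
n/ν → C6H14: 9.225, O2: 5.326; O2 is limiting.
C6H14 consumed = (2/19) × 101.2 = 10.65 mol
C6H14 remaining = 18.45 − 10.65 = 7.800 mol
mass = 7.800 × 86.18 = 672.2 g

672 g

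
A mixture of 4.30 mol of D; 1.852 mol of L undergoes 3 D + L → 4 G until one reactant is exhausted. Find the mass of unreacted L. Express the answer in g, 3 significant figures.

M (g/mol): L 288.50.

121 g

n(D) = 4.300 mol
n(L) = 1.852 mol
n/ν for D = 4.300/3 = 1.433
n/ν for L = 1.852/1 = 1.852
Smallest n/ν is D → limiting reagent.
L consumed = (1/3) × 4.300 = 1.433 mol
L remaining = 1.852 − 1.433 = 0.4190 mol
mass = 0.4190 × 288.50 = 120.9 g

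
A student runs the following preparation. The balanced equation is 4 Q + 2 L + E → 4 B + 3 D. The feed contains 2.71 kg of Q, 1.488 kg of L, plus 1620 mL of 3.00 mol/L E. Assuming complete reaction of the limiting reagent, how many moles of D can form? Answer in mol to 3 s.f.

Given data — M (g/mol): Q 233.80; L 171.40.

8.69 mol

n(Q) = 2.710×1000 / 233.80 = 11.59 mol
n(L) = 1.488×1000 / 171.40 = 8.681 mol
n(E) = 3.00 × 1620/1000 = 4.860 mol
n/ν → Q: 2.898, L: 4.341, E: 4.860; Q is limiting.
n(D) = (3/4) × 11.59 = 8.693 mol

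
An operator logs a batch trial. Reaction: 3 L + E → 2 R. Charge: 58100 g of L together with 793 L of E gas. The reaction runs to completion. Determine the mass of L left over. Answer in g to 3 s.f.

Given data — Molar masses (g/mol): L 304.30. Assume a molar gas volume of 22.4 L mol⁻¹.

n(L) = 58100 / 304.30 = 190.9 mol
n(E) = 793.0 / 22.4 = 35.40 mol
n/ν for L = 190.9/3 = 63.63
n/ν for E = 35.40/1 = 35.40
Smallest n/ν is E → limiting reagent.
L consumed = (3/1) × 35.40 = 106.2 mol
L remaining = 190.9 − 106.2 = 84.70 mol
mass = 84.70 × 304.30 = 25770 g

25800 g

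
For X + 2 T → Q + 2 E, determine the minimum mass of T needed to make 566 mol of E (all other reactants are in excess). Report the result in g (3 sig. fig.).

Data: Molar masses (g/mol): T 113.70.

64400 g

n(E) = 566.0 mol
n(T) = (2/2) × 566.0 = 566.0 mol
mass = 566.0 × 113.70 = 64350 g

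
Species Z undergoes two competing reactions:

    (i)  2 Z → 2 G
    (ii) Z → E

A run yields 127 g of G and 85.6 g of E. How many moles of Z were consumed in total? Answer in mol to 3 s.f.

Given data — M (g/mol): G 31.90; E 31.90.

n(G) = 127 / 31.90 = 3.981 mol
n(E) = 85.6 / 31.90 = 2.683 mol
n(Z) via (i) = (2/2)×3.981 = 3.981 mol
n(Z) via (ii) = (1/1)×2.683 = 2.683 mol
total n(Z) = 3.981 + 2.683 = 6.664 mol

6.66 mol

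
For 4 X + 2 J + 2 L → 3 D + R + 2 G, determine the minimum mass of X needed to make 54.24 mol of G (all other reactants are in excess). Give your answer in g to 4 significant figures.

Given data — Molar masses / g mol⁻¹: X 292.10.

n(G) = 54.24 mol
n(X) = (4/2) × 54.24 = 108.5 mol
mass = 108.5 × 292.10 = 31690 g

31690 g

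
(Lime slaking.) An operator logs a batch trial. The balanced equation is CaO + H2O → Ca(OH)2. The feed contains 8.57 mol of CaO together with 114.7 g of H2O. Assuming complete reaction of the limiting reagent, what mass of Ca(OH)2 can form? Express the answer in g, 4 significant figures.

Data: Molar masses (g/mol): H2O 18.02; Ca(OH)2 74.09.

471.6 g

n(CaO) = 8.570 mol
n(H2O) = 114.7 / 18.02 = 6.365 mol
n/ν → CaO: 8.570, H2O: 6.365; H2O is limiting.
n(Ca(OH)2) = (1/1) × 6.365 = 6.365 mol
mass = 6.365 × 74.09 = 471.6 g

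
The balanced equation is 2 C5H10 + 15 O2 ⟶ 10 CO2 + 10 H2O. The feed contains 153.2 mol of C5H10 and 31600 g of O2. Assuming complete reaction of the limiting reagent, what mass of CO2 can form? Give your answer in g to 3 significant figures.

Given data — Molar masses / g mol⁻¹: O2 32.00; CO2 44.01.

29000 g

n(C5H10) = 153.2 mol
n(O2) = 31600 / 32.00 = 987.5 mol
n/ν for C5H10 = 153.2/2 = 76.60
n/ν for O2 = 987.5/15 = 65.83
Smallest n/ν is O2 → limiting reagent.
n(CO2) = (10/15) × 987.5 = 658.3 mol
mass = 658.3 × 44.01 = 28970 g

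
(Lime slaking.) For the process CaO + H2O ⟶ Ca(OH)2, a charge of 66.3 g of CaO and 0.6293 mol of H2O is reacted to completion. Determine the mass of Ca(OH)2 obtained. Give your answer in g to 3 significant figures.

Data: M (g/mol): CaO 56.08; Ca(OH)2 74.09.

n(CaO) = 66.30 / 56.08 = 1.182 mol
n(H2O) = 0.6293 mol
n/ν for CaO = 1.182/1 = 1.182
n/ν for H2O = 0.6293/1 = 0.6293
Smallest n/ν is H2O → limiting reagent.
n(Ca(OH)2) = (1/1) × 0.6293 = 0.6293 mol
mass = 0.6293 × 74.09 = 46.62 g

46.6 g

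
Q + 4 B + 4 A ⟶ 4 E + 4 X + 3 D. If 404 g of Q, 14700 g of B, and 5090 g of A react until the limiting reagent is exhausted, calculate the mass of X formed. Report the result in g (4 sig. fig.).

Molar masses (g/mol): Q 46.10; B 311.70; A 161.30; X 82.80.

n(Q) = 404.0 / 46.10 = 8.764 mol
n(B) = 14700 / 311.70 = 47.16 mol
n(A) = 5090 / 161.30 = 31.56 mol
n/ν for Q = 8.764/1 = 8.764
n/ν for B = 47.16/4 = 11.79
n/ν for A = 31.56/4 = 7.890
Smallest n/ν is A → limiting reagent.
n(X) = (4/4) × 31.56 = 31.56 mol
mass = 31.56 × 82.80 = 2613 g

2613 g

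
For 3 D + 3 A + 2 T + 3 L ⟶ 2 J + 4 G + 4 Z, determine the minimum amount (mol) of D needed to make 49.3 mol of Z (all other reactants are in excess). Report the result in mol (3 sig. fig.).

n(Z) = 49.30 mol
n(D) = (3/4) × 49.30 = 36.98 mol

37.0 mol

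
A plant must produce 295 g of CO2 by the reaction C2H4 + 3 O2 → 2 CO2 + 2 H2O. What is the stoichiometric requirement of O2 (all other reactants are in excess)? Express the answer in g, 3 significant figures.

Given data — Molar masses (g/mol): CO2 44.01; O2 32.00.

n(CO2) = 295 / 44.01 = 6.703 mol
n(O2) = (3/2) × 6.703 = 10.05 mol
mass = 10.05 × 32.00 = 321.6 g

322 g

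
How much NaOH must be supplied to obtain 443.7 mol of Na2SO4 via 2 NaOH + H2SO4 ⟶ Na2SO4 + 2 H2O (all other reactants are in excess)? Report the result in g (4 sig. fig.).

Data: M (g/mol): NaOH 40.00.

35500 g

n(Na2SO4) = 443.7 mol
n(NaOH) = (2/1) × 443.7 = 887.4 mol
mass = 887.4 × 40.00 = 35500 g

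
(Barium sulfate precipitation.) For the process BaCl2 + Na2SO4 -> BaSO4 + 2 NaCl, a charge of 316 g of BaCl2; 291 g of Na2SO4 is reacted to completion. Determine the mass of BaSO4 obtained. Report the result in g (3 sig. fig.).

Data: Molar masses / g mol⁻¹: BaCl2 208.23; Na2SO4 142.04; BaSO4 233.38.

n(BaCl2) = 316.0 / 208.23 = 1.518 mol
n(Na2SO4) = 291.0 / 142.04 = 2.049 mol
n/ν for BaCl2 = 1.518/1 = 1.518
n/ν for Na2SO4 = 2.049/1 = 2.049
Smallest n/ν is BaCl2 → limiting reagent.
n(BaSO4) = (1/1) × 1.518 = 1.518 mol
mass = 1.518 × 233.38 = 354.3 g

354 g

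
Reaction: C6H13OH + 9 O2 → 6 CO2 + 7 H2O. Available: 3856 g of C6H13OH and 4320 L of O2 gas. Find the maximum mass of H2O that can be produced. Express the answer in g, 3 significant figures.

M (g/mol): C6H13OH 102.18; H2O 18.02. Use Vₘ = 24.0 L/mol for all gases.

n(C6H13OH) = 3856 / 102.18 = 37.74 mol
n(O2) = 4320 / 24.0 = 180.0 mol
n/ν for C6H13OH = 37.74/1 = 37.74
n/ν for O2 = 180.0/9 = 20.00
Smallest n/ν is O2 → limiting reagent.
n(H2O) = (7/9) × 180.0 = 140.0 mol
mass = 140.0 × 18.02 = 2523 g

2520 g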